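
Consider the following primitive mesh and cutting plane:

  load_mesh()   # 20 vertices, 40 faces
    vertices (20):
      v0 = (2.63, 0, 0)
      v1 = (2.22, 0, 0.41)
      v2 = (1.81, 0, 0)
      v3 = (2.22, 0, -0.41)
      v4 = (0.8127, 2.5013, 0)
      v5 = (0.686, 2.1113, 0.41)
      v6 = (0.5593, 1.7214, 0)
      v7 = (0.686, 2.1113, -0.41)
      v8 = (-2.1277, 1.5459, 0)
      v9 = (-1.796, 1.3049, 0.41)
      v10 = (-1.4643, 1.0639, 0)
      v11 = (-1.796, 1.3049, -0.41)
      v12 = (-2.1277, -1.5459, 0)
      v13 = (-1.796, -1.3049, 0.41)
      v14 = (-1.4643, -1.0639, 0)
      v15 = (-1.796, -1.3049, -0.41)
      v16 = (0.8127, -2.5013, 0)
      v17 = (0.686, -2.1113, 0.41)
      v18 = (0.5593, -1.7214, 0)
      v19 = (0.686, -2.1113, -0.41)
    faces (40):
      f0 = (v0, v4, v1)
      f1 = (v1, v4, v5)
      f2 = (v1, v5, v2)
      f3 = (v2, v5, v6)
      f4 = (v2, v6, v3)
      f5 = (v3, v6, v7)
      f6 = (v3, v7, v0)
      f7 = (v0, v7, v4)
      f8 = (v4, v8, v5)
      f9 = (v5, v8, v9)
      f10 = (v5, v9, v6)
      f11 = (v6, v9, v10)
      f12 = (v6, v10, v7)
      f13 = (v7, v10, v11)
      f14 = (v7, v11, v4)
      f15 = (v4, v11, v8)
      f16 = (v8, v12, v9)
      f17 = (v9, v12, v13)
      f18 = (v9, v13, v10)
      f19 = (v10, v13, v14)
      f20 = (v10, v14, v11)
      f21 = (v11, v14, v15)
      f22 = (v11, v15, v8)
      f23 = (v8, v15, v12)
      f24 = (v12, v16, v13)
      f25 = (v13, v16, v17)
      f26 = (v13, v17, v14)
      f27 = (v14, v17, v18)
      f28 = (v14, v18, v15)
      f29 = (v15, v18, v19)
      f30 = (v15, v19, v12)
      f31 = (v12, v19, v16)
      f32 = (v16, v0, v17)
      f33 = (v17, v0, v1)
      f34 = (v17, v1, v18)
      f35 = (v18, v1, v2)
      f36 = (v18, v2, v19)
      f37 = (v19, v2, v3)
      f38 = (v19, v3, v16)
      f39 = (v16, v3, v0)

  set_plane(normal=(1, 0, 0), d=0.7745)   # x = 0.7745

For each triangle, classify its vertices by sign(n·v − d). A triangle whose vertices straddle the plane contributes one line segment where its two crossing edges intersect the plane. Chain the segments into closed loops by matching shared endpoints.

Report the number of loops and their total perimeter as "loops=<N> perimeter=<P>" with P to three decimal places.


loops=2 perimeter=5.388

Straddling triangles (20 of 40):
  (v1,v4,v5) [++-] → (0.7745, 2.38372, 0.123615)–(0.7745, 1.98949, 0.41)  len=0.4873
  (v1,v5,v2) [+-+] → (0.7745, 1.98949, 0.41)–(0.7745, 1.94506, 0.377718)  len=0.0549
  (v2,v5,v6) [+--] → (0.7745, 1.94506, 0.377718)–(0.7745, 1.42521, 0)  len=0.6426
  (v2,v6,v3) [+-+] → (0.7745, 1.42521, 0)–(0.7745, 1.49833, -0.0531294)  len=0.0904
  (v3,v6,v7) [+--] → (0.7745, 1.49833, -0.0531294)–(0.7745, 1.98949, -0.41)  len=0.6071
  (v3,v7,v0) [+-+] → (0.7745, 1.98949, -0.41)–(0.7745, 2.01518, -0.391335)  len=0.0318
  (v0,v7,v4) [+-+] → (0.7745, 2.01518, -0.391335)–(0.7745, 2.38372, -0.123615)  len=0.4555
  (v4,v8,v5) [+--] → (0.7745, 2.48889, 0)–(0.7745, 2.38372, 0.123615)  len=0.1623
  (v7,v11,v4) [--+] → (0.7745, 2.48378, -0.00600376)–(0.7745, 2.38372, -0.123615)  len=0.1544
  (v4,v11,v8) [+--] → (0.7745, 2.48378, -0.00600376)–(0.7745, 2.48889, 0)  len=0.0079
  (v12,v16,v13) [-+-] → (0.7745, -2.48889, 0)–(0.7745, -2.48378, 0.00600376)  len=0.0079
  (v13,v16,v17) [-+-] → (0.7745, -2.48378, 0.00600376)–(0.7745, -2.38372, 0.123615)  len=0.1544
  (v12,v19,v16) [--+] → (0.7745, -2.38372, -0.123615)–(0.7745, -2.48889, 0)  len=0.1623
  (v16,v0,v17) [++-] → (0.7745, -2.01518, 0.391335)–(0.7745, -2.38372, 0.123615)  len=0.4555
  (v17,v0,v1) [-++] → (0.7745, -2.01518, 0.391335)–(0.7745, -1.98949, 0.41)  len=0.0318
  (v17,v1,v18) [-+-] → (0.7745, -1.98949, 0.41)–(0.7745, -1.49833, 0.0531294)  len=0.6071
  (v18,v1,v2) [-++] → (0.7745, -1.49833, 0.0531294)–(0.7745, -1.42521, 0)  len=0.0904
  (v18,v2,v19) [-+-] → (0.7745, -1.42521, 0)–(0.7745, -1.94506, -0.377718)  len=0.6426
  (v19,v2,v3) [-++] → (0.7745, -1.94506, -0.377718)–(0.7745, -1.98949, -0.41)  len=0.0549
  (v19,v3,v16) [-++] → (0.7745, -1.98949, -0.41)–(0.7745, -2.38372, -0.123615)  len=0.4873

Chained into 2 loop(s):
  loop 1: 10 segments, perimeter = 2.6941
  loop 2: 10 segments, perimeter = 2.6941
Total perimeter = 5.388


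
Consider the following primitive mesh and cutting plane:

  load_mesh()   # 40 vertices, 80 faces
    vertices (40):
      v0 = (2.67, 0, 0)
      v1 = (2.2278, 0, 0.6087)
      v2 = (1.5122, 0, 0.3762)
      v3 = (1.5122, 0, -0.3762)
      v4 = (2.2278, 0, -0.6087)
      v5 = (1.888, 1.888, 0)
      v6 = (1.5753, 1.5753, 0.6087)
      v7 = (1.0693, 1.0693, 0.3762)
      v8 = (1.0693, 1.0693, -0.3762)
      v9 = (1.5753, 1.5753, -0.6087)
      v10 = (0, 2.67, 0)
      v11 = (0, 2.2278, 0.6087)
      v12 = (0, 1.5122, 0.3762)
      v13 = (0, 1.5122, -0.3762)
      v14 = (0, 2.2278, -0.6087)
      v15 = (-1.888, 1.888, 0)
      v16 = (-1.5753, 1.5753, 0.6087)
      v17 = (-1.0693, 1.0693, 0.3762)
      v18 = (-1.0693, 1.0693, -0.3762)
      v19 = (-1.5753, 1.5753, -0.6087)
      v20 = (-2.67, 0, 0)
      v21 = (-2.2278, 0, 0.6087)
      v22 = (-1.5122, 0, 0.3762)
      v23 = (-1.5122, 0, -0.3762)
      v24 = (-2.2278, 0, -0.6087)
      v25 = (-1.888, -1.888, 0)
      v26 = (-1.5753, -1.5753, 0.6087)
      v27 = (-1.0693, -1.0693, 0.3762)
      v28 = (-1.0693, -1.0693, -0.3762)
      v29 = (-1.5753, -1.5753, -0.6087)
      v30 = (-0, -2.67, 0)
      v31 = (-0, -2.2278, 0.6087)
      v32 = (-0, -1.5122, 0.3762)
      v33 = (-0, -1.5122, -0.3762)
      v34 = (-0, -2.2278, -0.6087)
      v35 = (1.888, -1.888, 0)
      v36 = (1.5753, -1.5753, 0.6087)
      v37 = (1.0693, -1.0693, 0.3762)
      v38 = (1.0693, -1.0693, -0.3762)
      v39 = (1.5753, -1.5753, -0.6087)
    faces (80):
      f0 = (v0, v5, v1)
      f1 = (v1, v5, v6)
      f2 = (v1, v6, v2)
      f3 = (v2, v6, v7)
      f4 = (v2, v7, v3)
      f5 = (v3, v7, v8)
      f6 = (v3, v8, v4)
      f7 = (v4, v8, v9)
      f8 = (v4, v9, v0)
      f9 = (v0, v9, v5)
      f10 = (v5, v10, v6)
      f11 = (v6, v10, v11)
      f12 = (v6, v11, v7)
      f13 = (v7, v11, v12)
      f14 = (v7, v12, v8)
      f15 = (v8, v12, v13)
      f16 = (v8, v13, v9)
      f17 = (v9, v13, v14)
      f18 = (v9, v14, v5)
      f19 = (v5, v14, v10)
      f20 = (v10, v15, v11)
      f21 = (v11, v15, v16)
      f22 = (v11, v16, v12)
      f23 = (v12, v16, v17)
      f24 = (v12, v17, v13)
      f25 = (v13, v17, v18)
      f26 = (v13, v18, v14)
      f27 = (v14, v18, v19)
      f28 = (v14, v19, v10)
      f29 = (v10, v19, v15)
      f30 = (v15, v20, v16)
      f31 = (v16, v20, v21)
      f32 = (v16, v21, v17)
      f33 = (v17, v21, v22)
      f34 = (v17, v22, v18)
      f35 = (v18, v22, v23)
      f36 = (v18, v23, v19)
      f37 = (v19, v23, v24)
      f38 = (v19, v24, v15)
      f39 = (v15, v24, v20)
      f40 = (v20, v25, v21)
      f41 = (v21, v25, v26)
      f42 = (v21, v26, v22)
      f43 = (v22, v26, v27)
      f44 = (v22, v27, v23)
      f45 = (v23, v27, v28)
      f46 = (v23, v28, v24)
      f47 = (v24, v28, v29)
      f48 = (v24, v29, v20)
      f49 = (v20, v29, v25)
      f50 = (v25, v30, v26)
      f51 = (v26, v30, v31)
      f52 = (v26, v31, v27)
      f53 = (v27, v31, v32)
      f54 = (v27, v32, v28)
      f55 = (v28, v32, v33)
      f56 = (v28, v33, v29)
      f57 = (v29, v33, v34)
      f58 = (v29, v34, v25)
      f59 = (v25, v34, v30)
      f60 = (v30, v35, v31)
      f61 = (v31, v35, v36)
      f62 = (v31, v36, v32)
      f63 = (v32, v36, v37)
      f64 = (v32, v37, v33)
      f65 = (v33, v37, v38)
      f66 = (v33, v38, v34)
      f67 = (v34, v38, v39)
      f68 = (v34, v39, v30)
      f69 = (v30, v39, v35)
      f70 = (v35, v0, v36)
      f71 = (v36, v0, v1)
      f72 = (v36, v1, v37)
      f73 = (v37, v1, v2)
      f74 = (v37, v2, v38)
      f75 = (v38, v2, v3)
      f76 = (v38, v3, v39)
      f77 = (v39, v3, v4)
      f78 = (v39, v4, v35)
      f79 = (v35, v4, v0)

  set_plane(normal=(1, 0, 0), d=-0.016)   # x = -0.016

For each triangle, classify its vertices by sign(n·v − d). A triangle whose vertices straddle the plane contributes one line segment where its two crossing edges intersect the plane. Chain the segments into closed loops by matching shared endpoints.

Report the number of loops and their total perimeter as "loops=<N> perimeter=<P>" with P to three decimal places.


Straddling triangles (20 of 80):
  (v10,v15,v11) [+-+] → (-0.016, 2.66337, 0)–(-0.016, 2.22492, 0.603542)  len=0.7460
  (v11,v15,v16) [+--] → (-0.016, 2.22492, 0.603542)–(-0.016, 2.22117, 0.6087)  len=0.0064
  (v11,v16,v12) [+-+] → (-0.016, 2.22117, 0.6087)–(-0.016, 1.51284, 0.378561)  len=0.7448
  (v12,v16,v17) [+--] → (-0.016, 1.51284, 0.378561)–(-0.016, 1.50557, 0.3762)  len=0.0076
  (v12,v17,v13) [+-+] → (-0.016, 1.50557, 0.3762)–(-0.016, 1.50557, -0.364942)  len=0.7411
  (v13,v17,v18) [+--] → (-0.016, 1.50557, -0.364942)–(-0.016, 1.50557, -0.3762)  len=0.0113
  (v13,v18,v14) [+-+] → (-0.016, 1.50557, -0.3762)–(-0.016, 2.21047, -0.605221)  len=0.7412
  (v14,v18,v19) [+--] → (-0.016, 2.21047, -0.605221)–(-0.016, 2.22117, -0.6087)  len=0.0113
  (v14,v19,v10) [+-+] → (-0.016, 2.22117, -0.6087)–(-0.016, 2.65888, -0.00618244)  len=0.7447
  (v10,v19,v15) [+--] → (-0.016, 2.65888, -0.00618244)–(-0.016, 2.66337, 0)  len=0.0076
  (v25,v30,v26) [-+-] → (-0.016, -2.66337, 0)–(-0.016, -2.65888, 0.00618244)  len=0.0076
  (v26,v30,v31) [-++] → (-0.016, -2.65888, 0.00618244)–(-0.016, -2.22117, 0.6087)  len=0.7447
  (v26,v31,v27) [-+-] → (-0.016, -2.22117, 0.6087)–(-0.016, -2.21047, 0.605221)  len=0.0113
  (v27,v31,v32) [-++] → (-0.016, -2.21047, 0.605221)–(-0.016, -1.50557, 0.3762)  len=0.7412
  (v27,v32,v28) [-+-] → (-0.016, -1.50557, 0.3762)–(-0.016, -1.50557, 0.364942)  len=0.0113
  (v28,v32,v33) [-++] → (-0.016, -1.50557, 0.364942)–(-0.016, -1.50557, -0.3762)  len=0.7411
  (v28,v33,v29) [-+-] → (-0.016, -1.50557, -0.3762)–(-0.016, -1.51284, -0.378561)  len=0.0076
  (v29,v33,v34) [-++] → (-0.016, -1.51284, -0.378561)–(-0.016, -2.22117, -0.6087)  len=0.7448
  (v29,v34,v25) [-+-] → (-0.016, -2.22117, -0.6087)–(-0.016, -2.22492, -0.603542)  len=0.0064
  (v25,v34,v30) [-++] → (-0.016, -2.22492, -0.603542)–(-0.016, -2.66337, 0)  len=0.7460

Chained into 2 loop(s):
  loop 1: 10 segments, perimeter = 3.7620
  loop 2: 10 segments, perimeter = 3.7620
Total perimeter = 7.524

loops=2 perimeter=7.524


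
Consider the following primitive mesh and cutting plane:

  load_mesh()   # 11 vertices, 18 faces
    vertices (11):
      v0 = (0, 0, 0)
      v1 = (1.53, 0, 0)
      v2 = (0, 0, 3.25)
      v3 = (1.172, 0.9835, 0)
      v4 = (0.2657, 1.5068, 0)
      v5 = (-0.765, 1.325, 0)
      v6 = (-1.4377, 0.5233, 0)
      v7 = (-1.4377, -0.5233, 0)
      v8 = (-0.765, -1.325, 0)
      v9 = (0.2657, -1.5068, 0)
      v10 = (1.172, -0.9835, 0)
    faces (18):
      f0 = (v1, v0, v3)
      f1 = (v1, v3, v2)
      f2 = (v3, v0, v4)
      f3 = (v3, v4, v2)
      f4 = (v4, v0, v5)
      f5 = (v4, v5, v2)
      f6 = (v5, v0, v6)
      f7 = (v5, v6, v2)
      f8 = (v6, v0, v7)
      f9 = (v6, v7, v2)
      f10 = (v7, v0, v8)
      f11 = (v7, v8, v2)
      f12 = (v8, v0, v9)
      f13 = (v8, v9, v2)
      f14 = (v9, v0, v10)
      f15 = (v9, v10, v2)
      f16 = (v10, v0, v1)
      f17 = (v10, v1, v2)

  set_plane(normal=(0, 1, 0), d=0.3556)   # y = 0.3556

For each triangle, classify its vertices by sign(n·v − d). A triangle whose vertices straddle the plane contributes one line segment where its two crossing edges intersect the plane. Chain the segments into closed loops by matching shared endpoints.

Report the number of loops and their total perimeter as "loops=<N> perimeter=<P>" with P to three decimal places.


loops=1 perimeter=8.646

Straddling triangles (10 of 18):
  (v1,v0,v3) [--+] → (0.423755, 0.3556, 0)–(1.40056, 0.3556, 0)  len=0.9768
  (v1,v3,v2) [-+-] → (1.40056, 0.3556, 0)–(0.423755, 0.3556, 2.07491)  len=2.2933
  (v3,v0,v4) [+-+] → (0.423755, 0.3556, 0)–(0.0627044, 0.3556, 0)  len=0.3611
  (v3,v4,v2) [++-] → (0.0627044, 0.3556, 2.48301)–(0.423755, 0.3556, 2.07491)  len=0.5449
  (v4,v0,v5) [+-+] → (0.0627044, 0.3556, 0)–(-0.205309, 0.3556, 0)  len=0.2680
  (v4,v5,v2) [++-] → (-0.205309, 0.3556, 2.37777)–(0.0627044, 0.3556, 2.48301)  len=0.2879
  (v5,v0,v6) [+-+] → (-0.205309, 0.3556, 0)–(-0.976966, 0.3556, 0)  len=0.7717
  (v5,v6,v2) [++-] → (-0.976966, 0.3556, 1.04152)–(-0.205309, 0.3556, 2.37777)  len=1.5431
  (v6,v0,v7) [+--] → (-0.976966, 0.3556, 0)–(-1.4377, 0.3556, 0)  len=0.4607
  (v6,v7,v2) [+--] → (-1.4377, 0.3556, 0)–(-0.976966, 0.3556, 1.04152)  len=1.1389

Chained into 1 loop(s):
  loop 1: 10 segments, perimeter = 8.6464
Total perimeter = 8.646


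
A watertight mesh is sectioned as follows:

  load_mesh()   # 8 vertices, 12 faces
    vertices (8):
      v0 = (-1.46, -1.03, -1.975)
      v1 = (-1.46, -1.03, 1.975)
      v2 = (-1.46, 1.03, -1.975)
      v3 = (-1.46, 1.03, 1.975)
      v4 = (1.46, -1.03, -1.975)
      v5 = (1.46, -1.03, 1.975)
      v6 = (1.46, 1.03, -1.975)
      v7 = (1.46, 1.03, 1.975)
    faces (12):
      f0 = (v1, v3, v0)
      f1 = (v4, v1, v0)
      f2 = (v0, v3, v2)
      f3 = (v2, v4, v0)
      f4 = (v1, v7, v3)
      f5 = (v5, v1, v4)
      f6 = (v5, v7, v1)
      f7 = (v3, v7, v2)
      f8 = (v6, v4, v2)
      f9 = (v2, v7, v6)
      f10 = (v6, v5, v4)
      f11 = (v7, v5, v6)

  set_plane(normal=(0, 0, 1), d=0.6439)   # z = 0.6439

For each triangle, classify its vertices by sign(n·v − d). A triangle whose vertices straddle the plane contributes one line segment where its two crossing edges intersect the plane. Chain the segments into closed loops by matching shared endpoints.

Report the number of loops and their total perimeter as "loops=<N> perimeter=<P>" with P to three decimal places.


loops=1 perimeter=9.960

Straddling triangles (8 of 12):
  (v1,v3,v0) [++-] → (-1.46, 0.335806, 0.6439)–(-1.46, -1.03, 0.6439)  len=1.3658
  (v4,v1,v0) [-+-] → (-0.475997, -1.03, 0.6439)–(-1.46, -1.03, 0.6439)  len=0.9840
  (v0,v3,v2) [-+-] → (-1.46, 0.335806, 0.6439)–(-1.46, 1.03, 0.6439)  len=0.6942
  (v5,v1,v4) [++-] → (-0.475997, -1.03, 0.6439)–(1.46, -1.03, 0.6439)  len=1.9360
  (v3,v7,v2) [++-] → (0.475997, 1.03, 0.6439)–(-1.46, 1.03, 0.6439)  len=1.9360
  (v2,v7,v6) [-+-] → (0.475997, 1.03, 0.6439)–(1.46, 1.03, 0.6439)  len=0.9840
  (v6,v5,v4) [-+-] → (1.46, -0.335806, 0.6439)–(1.46, -1.03, 0.6439)  len=0.6942
  (v7,v5,v6) [++-] → (1.46, -0.335806, 0.6439)–(1.46, 1.03, 0.6439)  len=1.3658

Chained into 1 loop(s):
  loop 1: 8 segments, perimeter = 9.9600
Total perimeter = 9.960


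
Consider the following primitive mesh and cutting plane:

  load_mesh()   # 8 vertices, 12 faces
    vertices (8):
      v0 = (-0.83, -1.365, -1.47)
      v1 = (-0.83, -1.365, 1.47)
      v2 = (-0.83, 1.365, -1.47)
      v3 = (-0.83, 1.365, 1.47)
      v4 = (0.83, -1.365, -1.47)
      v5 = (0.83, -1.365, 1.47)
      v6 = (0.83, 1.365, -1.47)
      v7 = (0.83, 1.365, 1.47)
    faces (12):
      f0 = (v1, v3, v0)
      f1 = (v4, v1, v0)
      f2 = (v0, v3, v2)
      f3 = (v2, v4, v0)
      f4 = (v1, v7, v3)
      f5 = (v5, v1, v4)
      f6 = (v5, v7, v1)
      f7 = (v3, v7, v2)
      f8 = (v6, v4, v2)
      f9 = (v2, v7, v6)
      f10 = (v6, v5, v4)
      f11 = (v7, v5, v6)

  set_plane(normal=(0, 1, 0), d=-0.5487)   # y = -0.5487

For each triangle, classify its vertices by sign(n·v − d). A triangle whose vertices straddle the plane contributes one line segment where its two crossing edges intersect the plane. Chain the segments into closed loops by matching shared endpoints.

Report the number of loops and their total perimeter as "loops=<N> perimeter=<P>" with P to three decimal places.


loops=1 perimeter=9.200

Straddling triangles (8 of 12):
  (v1,v3,v0) [-+-] → (-0.83, -0.5487, 1.47)–(-0.83, -0.5487, -0.590908)  len=2.0609
  (v0,v3,v2) [-++] → (-0.83, -0.5487, -0.590908)–(-0.83, -0.5487, -1.47)  len=0.8791
  (v2,v4,v0) [+--] → (0.333642, -0.5487, -1.47)–(-0.83, -0.5487, -1.47)  len=1.1636
  (v1,v7,v3) [-++] → (-0.333642, -0.5487, 1.47)–(-0.83, -0.5487, 1.47)  len=0.4964
  (v5,v7,v1) [-+-] → (0.83, -0.5487, 1.47)–(-0.333642, -0.5487, 1.47)  len=1.1636
  (v6,v4,v2) [+-+] → (0.83, -0.5487, -1.47)–(0.333642, -0.5487, -1.47)  len=0.4964
  (v6,v5,v4) [+--] → (0.83, -0.5487, 0.590908)–(0.83, -0.5487, -1.47)  len=2.0609
  (v7,v5,v6) [+-+] → (0.83, -0.5487, 1.47)–(0.83, -0.5487, 0.590908)  len=0.8791

Chained into 1 loop(s):
  loop 1: 8 segments, perimeter = 9.2000
Total perimeter = 9.200


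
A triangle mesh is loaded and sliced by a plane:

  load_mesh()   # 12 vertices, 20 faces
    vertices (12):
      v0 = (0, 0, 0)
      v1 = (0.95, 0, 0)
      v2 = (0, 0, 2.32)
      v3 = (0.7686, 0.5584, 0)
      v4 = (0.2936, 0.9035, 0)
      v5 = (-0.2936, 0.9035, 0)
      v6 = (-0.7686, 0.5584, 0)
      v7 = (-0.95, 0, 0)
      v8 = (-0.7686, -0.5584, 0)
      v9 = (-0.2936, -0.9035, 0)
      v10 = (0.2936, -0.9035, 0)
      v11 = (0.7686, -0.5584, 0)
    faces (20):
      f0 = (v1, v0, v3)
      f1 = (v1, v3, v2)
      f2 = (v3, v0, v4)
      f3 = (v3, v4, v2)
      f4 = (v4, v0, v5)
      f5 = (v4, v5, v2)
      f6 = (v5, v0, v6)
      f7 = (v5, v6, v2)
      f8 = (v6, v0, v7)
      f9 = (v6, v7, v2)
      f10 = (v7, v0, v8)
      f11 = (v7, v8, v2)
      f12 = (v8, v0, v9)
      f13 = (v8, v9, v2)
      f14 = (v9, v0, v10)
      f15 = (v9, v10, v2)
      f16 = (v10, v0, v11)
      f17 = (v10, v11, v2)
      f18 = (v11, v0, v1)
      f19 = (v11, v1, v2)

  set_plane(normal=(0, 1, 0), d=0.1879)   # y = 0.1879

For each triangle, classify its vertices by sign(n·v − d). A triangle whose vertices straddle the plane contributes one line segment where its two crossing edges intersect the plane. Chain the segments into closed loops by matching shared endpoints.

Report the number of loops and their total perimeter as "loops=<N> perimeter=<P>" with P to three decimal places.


Straddling triangles (10 of 20):
  (v1,v0,v3) [--+] → (0.258632, 0.1879, 0)–(0.888959, 0.1879, 0)  len=0.6303
  (v1,v3,v2) [-+-] → (0.888959, 0.1879, 0)–(0.258632, 0.1879, 1.53933)  len=1.6634
  (v3,v0,v4) [+-+] → (0.258632, 0.1879, 0)–(0.0610597, 0.1879, 0)  len=0.1976
  (v3,v4,v2) [++-] → (0.0610597, 0.1879, 1.83751)–(0.258632, 0.1879, 1.53933)  len=0.3577
  (v4,v0,v5) [+-+] → (0.0610597, 0.1879, 0)–(-0.0610597, 0.1879, 0)  len=0.1221
  (v4,v5,v2) [++-] → (-0.0610597, 0.1879, 1.83751)–(0.0610597, 0.1879, 1.83751)  len=0.1221
  (v5,v0,v6) [+-+] → (-0.0610597, 0.1879, 0)–(-0.258632, 0.1879, 0)  len=0.1976
  (v5,v6,v2) [++-] → (-0.258632, 0.1879, 1.53933)–(-0.0610597, 0.1879, 1.83751)  len=0.3577
  (v6,v0,v7) [+--] → (-0.258632, 0.1879, 0)–(-0.888959, 0.1879, 0)  len=0.6303
  (v6,v7,v2) [+--] → (-0.888959, 0.1879, 0)–(-0.258632, 0.1879, 1.53933)  len=1.6634

Chained into 1 loop(s):
  loop 1: 10 segments, perimeter = 5.9422
Total perimeter = 5.942

loops=1 perimeter=5.942


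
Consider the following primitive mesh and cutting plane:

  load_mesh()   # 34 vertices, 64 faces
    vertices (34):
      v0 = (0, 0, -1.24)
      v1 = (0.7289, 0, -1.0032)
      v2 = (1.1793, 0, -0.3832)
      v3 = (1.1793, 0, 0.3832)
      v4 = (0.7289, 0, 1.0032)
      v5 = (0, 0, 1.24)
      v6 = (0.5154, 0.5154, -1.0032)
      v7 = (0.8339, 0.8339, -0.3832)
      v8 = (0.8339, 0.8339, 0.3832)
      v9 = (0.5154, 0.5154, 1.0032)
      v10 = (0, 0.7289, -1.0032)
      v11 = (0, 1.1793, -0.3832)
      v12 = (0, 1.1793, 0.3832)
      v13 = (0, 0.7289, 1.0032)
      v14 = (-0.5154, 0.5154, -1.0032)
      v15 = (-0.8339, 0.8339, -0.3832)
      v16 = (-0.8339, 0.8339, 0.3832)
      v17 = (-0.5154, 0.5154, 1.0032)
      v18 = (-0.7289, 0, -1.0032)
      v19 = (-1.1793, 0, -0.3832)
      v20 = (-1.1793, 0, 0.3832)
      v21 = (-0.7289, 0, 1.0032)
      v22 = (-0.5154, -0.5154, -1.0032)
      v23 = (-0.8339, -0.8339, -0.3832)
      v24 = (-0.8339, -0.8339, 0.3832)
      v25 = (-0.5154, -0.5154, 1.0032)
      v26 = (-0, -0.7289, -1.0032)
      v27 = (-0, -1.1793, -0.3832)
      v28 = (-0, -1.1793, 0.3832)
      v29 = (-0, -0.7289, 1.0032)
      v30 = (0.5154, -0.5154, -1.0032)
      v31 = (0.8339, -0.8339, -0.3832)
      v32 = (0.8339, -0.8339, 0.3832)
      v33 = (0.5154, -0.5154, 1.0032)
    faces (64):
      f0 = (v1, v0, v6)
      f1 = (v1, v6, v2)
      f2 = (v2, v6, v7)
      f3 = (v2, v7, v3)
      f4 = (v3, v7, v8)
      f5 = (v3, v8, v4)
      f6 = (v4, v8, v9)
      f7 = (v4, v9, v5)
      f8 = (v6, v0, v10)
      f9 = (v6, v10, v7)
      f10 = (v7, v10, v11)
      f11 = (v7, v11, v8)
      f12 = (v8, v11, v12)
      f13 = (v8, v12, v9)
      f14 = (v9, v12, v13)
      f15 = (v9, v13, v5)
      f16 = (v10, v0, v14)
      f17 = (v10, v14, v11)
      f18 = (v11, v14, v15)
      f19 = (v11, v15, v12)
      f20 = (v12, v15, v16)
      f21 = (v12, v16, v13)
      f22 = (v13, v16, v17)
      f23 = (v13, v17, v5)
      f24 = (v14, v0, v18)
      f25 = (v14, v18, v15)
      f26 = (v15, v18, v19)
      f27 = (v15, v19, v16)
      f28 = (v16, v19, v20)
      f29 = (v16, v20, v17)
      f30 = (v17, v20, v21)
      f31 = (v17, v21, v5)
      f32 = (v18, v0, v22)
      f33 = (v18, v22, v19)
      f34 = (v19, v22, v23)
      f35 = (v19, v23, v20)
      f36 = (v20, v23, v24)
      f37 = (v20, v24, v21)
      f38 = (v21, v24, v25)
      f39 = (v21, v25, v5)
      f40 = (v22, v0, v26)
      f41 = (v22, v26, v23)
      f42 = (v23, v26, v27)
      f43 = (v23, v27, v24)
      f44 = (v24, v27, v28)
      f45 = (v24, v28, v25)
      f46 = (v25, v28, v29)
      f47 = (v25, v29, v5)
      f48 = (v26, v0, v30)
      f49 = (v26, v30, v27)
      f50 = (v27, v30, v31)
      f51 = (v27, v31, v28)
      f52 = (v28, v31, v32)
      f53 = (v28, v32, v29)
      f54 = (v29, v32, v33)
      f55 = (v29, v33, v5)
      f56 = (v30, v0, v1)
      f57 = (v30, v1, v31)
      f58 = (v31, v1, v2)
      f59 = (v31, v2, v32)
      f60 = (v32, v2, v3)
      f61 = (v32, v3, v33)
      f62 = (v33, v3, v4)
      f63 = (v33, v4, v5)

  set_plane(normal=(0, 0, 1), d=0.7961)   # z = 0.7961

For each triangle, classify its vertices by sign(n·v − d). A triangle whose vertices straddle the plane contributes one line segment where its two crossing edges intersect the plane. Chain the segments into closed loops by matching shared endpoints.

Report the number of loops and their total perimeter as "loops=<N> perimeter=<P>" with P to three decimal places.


Straddling triangles (16 of 64):
  (v3,v8,v4) [--+] → (0.763973, 0.27855, 0.7961)–(0.879348, 0, 0.7961)  len=0.3015
  (v4,v8,v9) [+-+] → (0.763973, 0.27855, 0.7961)–(0.621789, 0.621789, 0.7961)  len=0.3715
  (v8,v12,v9) [--+] → (0.34324, 0.737164, 0.7961)–(0.621789, 0.621789, 0.7961)  len=0.3015
  (v9,v12,v13) [+-+] → (0.34324, 0.737164, 0.7961)–(0, 0.879348, 0.7961)  len=0.3715
  (v12,v16,v13) [--+] → (-0.27855, 0.763973, 0.7961)–(0, 0.879348, 0.7961)  len=0.3015
  (v13,v16,v17) [+-+] → (-0.27855, 0.763973, 0.7961)–(-0.621789, 0.621789, 0.7961)  len=0.3715
  (v16,v20,v17) [--+] → (-0.737164, 0.34324, 0.7961)–(-0.621789, 0.621789, 0.7961)  len=0.3015
  (v17,v20,v21) [+-+] → (-0.737164, 0.34324, 0.7961)–(-0.879348, 0, 0.7961)  len=0.3715
  (v20,v24,v21) [--+] → (-0.763973, -0.27855, 0.7961)–(-0.879348, 0, 0.7961)  len=0.3015
  (v21,v24,v25) [+-+] → (-0.763973, -0.27855, 0.7961)–(-0.621789, -0.621789, 0.7961)  len=0.3715
  (v24,v28,v25) [--+] → (-0.34324, -0.737164, 0.7961)–(-0.621789, -0.621789, 0.7961)  len=0.3015
  (v25,v28,v29) [+-+] → (-0.34324, -0.737164, 0.7961)–(0, -0.879348, 0.7961)  len=0.3715
  (v28,v32,v29) [--+] → (0.27855, -0.763973, 0.7961)–(0, -0.879348, 0.7961)  len=0.3015
  (v29,v32,v33) [+-+] → (0.27855, -0.763973, 0.7961)–(0.621789, -0.621789, 0.7961)  len=0.3715
  (v32,v3,v33) [--+] → (0.737164, -0.34324, 0.7961)–(0.621789, -0.621789, 0.7961)  len=0.3015
  (v33,v3,v4) [+-+] → (0.737164, -0.34324, 0.7961)–(0.879348, 0, 0.7961)  len=0.3715

Chained into 1 loop(s):
  loop 1: 16 segments, perimeter = 5.3842
Total perimeter = 5.384

loops=1 perimeter=5.384


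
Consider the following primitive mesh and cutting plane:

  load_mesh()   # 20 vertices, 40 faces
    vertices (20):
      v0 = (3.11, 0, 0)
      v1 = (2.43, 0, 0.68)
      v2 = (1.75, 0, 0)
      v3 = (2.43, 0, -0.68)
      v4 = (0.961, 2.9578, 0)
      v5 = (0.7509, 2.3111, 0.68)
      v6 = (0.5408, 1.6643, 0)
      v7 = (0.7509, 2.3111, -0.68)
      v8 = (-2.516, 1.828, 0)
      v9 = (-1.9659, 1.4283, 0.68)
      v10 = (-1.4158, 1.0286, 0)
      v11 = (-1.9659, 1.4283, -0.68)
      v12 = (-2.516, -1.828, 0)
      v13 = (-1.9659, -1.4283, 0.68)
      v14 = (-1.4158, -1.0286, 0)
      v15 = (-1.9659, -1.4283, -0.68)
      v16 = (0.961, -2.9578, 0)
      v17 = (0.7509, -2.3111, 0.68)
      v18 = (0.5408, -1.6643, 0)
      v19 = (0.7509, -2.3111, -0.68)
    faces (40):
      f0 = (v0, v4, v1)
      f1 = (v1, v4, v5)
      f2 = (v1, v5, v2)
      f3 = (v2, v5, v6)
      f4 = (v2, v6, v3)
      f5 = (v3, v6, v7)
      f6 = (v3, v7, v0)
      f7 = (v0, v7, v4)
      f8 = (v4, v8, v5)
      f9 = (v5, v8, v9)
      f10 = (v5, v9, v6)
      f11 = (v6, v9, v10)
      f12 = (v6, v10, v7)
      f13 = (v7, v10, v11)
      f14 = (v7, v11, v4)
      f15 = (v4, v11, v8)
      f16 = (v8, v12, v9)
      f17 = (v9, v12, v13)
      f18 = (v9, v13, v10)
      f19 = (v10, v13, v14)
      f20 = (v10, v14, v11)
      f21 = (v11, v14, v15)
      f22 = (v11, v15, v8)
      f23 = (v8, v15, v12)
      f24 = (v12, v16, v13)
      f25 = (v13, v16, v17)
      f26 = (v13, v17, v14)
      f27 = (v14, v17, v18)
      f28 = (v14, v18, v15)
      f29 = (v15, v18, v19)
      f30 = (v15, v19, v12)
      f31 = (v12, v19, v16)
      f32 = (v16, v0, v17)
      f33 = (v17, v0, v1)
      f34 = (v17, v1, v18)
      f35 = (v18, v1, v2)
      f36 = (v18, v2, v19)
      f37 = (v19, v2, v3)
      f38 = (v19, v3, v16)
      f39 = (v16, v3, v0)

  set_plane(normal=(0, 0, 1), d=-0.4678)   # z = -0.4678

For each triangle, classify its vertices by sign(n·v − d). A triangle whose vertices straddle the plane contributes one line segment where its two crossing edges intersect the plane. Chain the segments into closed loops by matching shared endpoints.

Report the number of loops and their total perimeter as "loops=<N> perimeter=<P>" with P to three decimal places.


Straddling triangles (20 of 40):
  (v2,v6,v3) [++-] → (1.84046, 0.519359, -0.4678)–(2.2178, 0, -0.4678)  len=0.6420
  (v3,v6,v7) [-+-] → (1.84046, 0.51936, -0.4678)–(0.685336, 2.10926, -0.4678)  len=1.9652
  (v3,v7,v0) [--+] → (1.48708, 1.5899, -0.4678)–(2.6422, 0, -0.4678)  len=1.9652
  (v0,v7,v4) [+-+] → (1.48708, 1.5899, -0.4678)–(0.816464, 2.51291, -0.4678)  len=1.1409
  (v6,v10,v7) [++-] → (0.0747621, 1.91088, -0.4678)–(0.685336, 2.10926, -0.4678)  len=0.6420
  (v7,v10,v11) [-+-] → (0.0747621, 1.91088, -0.4678)–(-1.79424, 1.30357, -0.4678)  len=1.9652
  (v7,v11,v4) [--+] → (-1.05254, 1.90559, -0.4678)–(0.816464, 2.51291, -0.4678)  len=1.9652
  (v4,v11,v8) [+-+] → (-1.05254, 1.90559, -0.4678)–(-2.13756, 1.55303, -0.4678)  len=1.1409
  (v10,v14,v11) [++-] → (-1.79424, 0.661603, -0.4678)–(-1.79424, 1.30357, -0.4678)  len=0.6420
  (v11,v14,v15) [-+-] → (-1.79424, 0.661603, -0.4678)–(-1.79424, -1.30357, -0.4678)  len=1.9652
  (v11,v15,v8) [--+] → (-2.13756, -0.412143, -0.4678)–(-2.13756, 1.55303, -0.4678)  len=1.9652
  (v8,v15,v12) [+-+] → (-2.13756, -0.412143, -0.4678)–(-2.13756, -1.55303, -0.4678)  len=1.1409
  (v14,v18,v15) [++-] → (-1.18366, -1.50195, -0.4678)–(-1.79424, -1.30357, -0.4678)  len=0.6420
  (v15,v18,v19) [-+-] → (-1.18366, -1.50195, -0.4678)–(0.685336, -2.10926, -0.4678)  len=1.9652
  (v15,v19,v12) [--+] → (-0.268565, -2.16034, -0.4678)–(-2.13756, -1.55303, -0.4678)  len=1.9652
  (v12,v19,v16) [+-+] → (-0.268565, -2.16034, -0.4678)–(0.816464, -2.51291, -0.4678)  len=1.1409
  (v18,v2,v19) [++-] → (1.06268, -1.5899, -0.4678)–(0.685336, -2.10926, -0.4678)  len=0.6420
  (v19,v2,v3) [-+-] → (1.06268, -1.5899, -0.4678)–(2.2178, 0, -0.4678)  len=1.9652
  (v19,v3,v16) [--+] → (1.97159, -0.923008, -0.4678)–(0.816464, -2.51291, -0.4678)  len=1.9652
  (v16,v3,v0) [+-+] → (1.97159, -0.923008, -0.4678)–(2.6422, 0, -0.4678)  len=1.1409

Chained into 2 loop(s):
  loop 1: 10 segments, perimeter = 13.0359
  loop 2: 10 segments, perimeter = 15.5304
Total perimeter = 28.566

loops=2 perimeter=28.566


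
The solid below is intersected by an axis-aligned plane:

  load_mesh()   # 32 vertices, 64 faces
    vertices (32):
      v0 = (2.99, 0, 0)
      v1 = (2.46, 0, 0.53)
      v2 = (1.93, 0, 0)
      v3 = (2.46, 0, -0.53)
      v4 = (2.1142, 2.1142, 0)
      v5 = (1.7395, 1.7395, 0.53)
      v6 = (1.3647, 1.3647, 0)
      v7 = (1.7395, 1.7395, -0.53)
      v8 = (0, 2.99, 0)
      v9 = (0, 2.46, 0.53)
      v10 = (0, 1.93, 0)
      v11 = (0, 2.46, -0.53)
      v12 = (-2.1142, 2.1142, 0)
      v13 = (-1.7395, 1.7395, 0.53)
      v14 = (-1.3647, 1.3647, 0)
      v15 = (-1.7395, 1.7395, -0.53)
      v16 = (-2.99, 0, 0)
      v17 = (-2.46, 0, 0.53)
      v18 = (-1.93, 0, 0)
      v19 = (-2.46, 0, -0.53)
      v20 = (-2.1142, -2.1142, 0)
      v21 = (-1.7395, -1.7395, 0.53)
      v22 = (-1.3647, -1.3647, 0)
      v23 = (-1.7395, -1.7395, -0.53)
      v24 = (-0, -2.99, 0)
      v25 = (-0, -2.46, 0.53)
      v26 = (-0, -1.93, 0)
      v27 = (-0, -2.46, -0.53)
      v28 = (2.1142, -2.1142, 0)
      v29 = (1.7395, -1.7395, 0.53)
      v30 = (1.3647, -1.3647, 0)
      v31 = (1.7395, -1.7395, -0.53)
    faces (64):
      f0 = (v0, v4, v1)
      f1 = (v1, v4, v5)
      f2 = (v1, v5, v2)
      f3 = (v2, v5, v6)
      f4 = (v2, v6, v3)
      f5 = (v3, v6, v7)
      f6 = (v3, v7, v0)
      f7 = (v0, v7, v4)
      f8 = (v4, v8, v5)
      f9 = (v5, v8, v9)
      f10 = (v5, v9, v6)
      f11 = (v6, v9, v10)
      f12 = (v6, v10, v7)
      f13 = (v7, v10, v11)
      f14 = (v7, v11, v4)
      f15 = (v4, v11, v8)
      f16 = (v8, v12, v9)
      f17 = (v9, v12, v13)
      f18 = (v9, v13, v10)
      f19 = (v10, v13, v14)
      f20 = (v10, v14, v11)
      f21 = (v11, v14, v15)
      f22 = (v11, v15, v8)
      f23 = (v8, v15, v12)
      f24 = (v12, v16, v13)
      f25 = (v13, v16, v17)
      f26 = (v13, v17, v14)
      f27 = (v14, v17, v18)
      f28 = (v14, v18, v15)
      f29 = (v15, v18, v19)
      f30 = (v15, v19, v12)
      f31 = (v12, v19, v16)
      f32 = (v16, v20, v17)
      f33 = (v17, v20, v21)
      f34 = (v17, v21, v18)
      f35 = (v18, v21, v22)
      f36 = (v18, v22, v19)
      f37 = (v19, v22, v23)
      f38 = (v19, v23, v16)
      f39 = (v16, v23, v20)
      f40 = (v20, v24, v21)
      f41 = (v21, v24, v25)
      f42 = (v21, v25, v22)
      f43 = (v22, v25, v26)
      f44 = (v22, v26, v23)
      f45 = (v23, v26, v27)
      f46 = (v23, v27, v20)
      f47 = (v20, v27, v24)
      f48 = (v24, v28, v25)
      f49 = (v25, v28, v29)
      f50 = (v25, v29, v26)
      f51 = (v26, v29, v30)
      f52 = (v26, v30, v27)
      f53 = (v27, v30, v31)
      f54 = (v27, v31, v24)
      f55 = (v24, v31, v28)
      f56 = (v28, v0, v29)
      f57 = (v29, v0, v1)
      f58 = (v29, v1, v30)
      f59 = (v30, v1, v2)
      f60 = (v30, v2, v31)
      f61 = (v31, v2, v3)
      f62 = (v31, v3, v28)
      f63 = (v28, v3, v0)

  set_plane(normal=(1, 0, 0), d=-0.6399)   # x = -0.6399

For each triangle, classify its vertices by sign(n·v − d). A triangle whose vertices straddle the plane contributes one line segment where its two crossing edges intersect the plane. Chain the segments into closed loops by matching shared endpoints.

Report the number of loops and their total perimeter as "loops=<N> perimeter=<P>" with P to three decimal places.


Straddling triangles (16 of 64):
  (v8,v12,v9) [+-+] → (-0.6399, 2.72492, 0)–(-0.6399, 2.35534, 0.369586)  len=0.5227
  (v9,v12,v13) [+--] → (-0.6399, 2.35534, 0.369586)–(-0.6399, 2.19495, 0.53)  len=0.2268
  (v9,v13,v10) [+-+] → (-0.6399, 2.19495, 0.53)–(-0.6399, 1.85992, 0.194968)  len=0.4738
  (v10,v13,v14) [+--] → (-0.6399, 1.85992, 0.194968)–(-0.6399, 1.66493, 0)  len=0.2757
  (v10,v14,v11) [+-+] → (-0.6399, 1.66493, 0)–(-0.6399, 1.94642, -0.281486)  len=0.3981
  (v11,v14,v15) [+--] → (-0.6399, 1.94642, -0.281486)–(-0.6399, 2.19495, -0.53)  len=0.3515
  (v11,v15,v8) [+-+] → (-0.6399, 2.19495, -0.53)–(-0.6399, 2.52999, -0.194968)  len=0.4738
  (v8,v15,v12) [+--] → (-0.6399, 2.52999, -0.194968)–(-0.6399, 2.72492, 0)  len=0.2757
  (v20,v24,v21) [-+-] → (-0.6399, -2.72492, 0)–(-0.6399, -2.52999, 0.194968)  len=0.2757
  (v21,v24,v25) [-++] → (-0.6399, -2.52999, 0.194968)–(-0.6399, -2.19495, 0.53)  len=0.4738
  (v21,v25,v22) [-+-] → (-0.6399, -2.19495, 0.53)–(-0.6399, -1.94642, 0.281486)  len=0.3515
  (v22,v25,v26) [-++] → (-0.6399, -1.94642, 0.281486)–(-0.6399, -1.66493, 0)  len=0.3981
  (v22,v26,v23) [-+-] → (-0.6399, -1.66493, 0)–(-0.6399, -1.85992, -0.194968)  len=0.2757
  (v23,v26,v27) [-++] → (-0.6399, -1.85992, -0.194968)–(-0.6399, -2.19495, -0.53)  len=0.4738
  (v23,v27,v20) [-+-] → (-0.6399, -2.19495, -0.53)–(-0.6399, -2.35534, -0.369586)  len=0.2268
  (v20,v27,v24) [-++] → (-0.6399, -2.35534, -0.369586)–(-0.6399, -2.72492, 0)  len=0.5227

Chained into 2 loop(s):
  loop 1: 8 segments, perimeter = 2.9981
  loop 2: 8 segments, perimeter = 2.9981
Total perimeter = 5.996

loops=2 perimeter=5.996


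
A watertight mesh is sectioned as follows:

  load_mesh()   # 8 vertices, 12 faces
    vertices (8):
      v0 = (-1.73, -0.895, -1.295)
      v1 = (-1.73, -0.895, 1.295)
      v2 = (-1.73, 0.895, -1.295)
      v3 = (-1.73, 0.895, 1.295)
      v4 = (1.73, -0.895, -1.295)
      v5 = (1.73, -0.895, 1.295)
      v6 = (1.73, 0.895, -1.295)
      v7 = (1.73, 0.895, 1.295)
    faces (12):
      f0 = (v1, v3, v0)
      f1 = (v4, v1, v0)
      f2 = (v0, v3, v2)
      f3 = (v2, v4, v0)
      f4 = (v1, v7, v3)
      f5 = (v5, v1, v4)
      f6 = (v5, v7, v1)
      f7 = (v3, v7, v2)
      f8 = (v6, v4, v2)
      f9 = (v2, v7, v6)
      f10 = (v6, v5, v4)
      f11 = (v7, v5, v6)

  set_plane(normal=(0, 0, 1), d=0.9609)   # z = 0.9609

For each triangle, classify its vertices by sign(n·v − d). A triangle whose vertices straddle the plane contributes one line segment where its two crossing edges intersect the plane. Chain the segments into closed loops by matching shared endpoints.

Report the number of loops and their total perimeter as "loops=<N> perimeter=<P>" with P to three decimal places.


loops=1 perimeter=10.500

Straddling triangles (8 of 12):
  (v1,v3,v0) [++-] → (-1.73, 0.664097, 0.9609)–(-1.73, -0.895, 0.9609)  len=1.5591
  (v4,v1,v0) [-+-] → (-1.28367, -0.895, 0.9609)–(-1.73, -0.895, 0.9609)  len=0.4463
  (v0,v3,v2) [-+-] → (-1.73, 0.664097, 0.9609)–(-1.73, 0.895, 0.9609)  len=0.2309
  (v5,v1,v4) [++-] → (-1.28367, -0.895, 0.9609)–(1.73, -0.895, 0.9609)  len=3.0137
  (v3,v7,v2) [++-] → (1.28367, 0.895, 0.9609)–(-1.73, 0.895, 0.9609)  len=3.0137
  (v2,v7,v6) [-+-] → (1.28367, 0.895, 0.9609)–(1.73, 0.895, 0.9609)  len=0.4463
  (v6,v5,v4) [-+-] → (1.73, -0.664097, 0.9609)–(1.73, -0.895, 0.9609)  len=0.2309
  (v7,v5,v6) [++-] → (1.73, -0.664097, 0.9609)–(1.73, 0.895, 0.9609)  len=1.5591

Chained into 1 loop(s):
  loop 1: 8 segments, perimeter = 10.5000
Total perimeter = 10.500


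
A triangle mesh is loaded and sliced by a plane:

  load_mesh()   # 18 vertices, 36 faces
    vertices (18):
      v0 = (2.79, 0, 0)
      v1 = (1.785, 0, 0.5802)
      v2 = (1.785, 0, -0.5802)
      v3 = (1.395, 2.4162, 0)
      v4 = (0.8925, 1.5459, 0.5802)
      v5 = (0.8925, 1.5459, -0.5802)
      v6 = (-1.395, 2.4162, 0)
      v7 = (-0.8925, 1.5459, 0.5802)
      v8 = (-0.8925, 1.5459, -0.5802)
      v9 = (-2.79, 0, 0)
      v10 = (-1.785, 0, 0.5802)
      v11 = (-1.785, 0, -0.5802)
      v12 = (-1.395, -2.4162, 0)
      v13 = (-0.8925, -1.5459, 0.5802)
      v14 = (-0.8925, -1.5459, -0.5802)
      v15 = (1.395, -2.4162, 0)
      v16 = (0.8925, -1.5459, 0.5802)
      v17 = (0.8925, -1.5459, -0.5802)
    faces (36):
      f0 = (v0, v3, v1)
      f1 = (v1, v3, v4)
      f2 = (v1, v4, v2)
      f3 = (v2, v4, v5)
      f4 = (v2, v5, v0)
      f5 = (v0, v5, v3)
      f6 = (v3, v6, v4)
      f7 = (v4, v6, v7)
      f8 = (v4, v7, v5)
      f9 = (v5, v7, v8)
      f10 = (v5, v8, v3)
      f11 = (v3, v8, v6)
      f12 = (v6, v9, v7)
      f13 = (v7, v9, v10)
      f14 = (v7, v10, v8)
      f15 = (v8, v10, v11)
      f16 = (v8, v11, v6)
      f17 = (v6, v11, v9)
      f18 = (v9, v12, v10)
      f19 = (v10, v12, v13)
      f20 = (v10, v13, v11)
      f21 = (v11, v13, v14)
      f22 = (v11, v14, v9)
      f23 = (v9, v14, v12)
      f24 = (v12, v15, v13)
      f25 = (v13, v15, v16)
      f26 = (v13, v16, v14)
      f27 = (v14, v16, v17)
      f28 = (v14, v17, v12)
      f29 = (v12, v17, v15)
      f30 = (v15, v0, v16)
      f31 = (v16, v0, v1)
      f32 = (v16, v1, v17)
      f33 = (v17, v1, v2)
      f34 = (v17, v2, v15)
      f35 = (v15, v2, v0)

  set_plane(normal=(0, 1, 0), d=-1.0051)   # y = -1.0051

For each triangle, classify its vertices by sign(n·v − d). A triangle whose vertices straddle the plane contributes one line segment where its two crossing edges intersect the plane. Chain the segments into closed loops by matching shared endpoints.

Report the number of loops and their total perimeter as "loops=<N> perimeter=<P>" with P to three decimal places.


Straddling triangles (12 of 36):
  (v9,v12,v10) [+-+] → (-2.2097, -1.0051, 0)–(-1.62277, -1.0051, 0.338846)  len=0.6777
  (v10,v12,v13) [+--] → (-1.62277, -1.0051, 0.338846)–(-1.20472, -1.0051, 0.5802)  len=0.4827
  (v10,v13,v11) [+-+] → (-1.20472, -1.0051, 0.5802)–(-1.20472, -1.0051, 0.174259)  len=0.4059
  (v11,v13,v14) [+--] → (-1.20472, -1.0051, 0.174259)–(-1.20472, -1.0051, -0.5802)  len=0.7545
  (v11,v14,v9) [+-+] → (-1.20472, -1.0051, -0.5802)–(-1.5563, -1.0051, -0.377229)  len=0.4060
  (v9,v14,v12) [+--] → (-1.5563, -1.0051, -0.377229)–(-2.2097, -1.0051, 0)  len=0.7545
  (v15,v0,v16) [-+-] → (2.2097, -1.0051, 0)–(1.5563, -1.0051, 0.377229)  len=0.7545
  (v16,v0,v1) [-++] → (1.5563, -1.0051, 0.377229)–(1.20472, -1.0051, 0.5802)  len=0.4060
  (v16,v1,v17) [-+-] → (1.20472, -1.0051, 0.5802)–(1.20472, -1.0051, -0.174259)  len=0.7545
  (v17,v1,v2) [-++] → (1.20472, -1.0051, -0.174259)–(1.20472, -1.0051, -0.5802)  len=0.4059
  (v17,v2,v15) [-+-] → (1.20472, -1.0051, -0.5802)–(1.62277, -1.0051, -0.338846)  len=0.4827
  (v15,v2,v0) [-++] → (1.62277, -1.0051, -0.338846)–(2.2097, -1.0051, 0)  len=0.6777

Chained into 2 loop(s):
  loop 1: 6 segments, perimeter = 3.4813
  loop 2: 6 segments, perimeter = 3.4813
Total perimeter = 6.963

loops=2 perimeter=6.963


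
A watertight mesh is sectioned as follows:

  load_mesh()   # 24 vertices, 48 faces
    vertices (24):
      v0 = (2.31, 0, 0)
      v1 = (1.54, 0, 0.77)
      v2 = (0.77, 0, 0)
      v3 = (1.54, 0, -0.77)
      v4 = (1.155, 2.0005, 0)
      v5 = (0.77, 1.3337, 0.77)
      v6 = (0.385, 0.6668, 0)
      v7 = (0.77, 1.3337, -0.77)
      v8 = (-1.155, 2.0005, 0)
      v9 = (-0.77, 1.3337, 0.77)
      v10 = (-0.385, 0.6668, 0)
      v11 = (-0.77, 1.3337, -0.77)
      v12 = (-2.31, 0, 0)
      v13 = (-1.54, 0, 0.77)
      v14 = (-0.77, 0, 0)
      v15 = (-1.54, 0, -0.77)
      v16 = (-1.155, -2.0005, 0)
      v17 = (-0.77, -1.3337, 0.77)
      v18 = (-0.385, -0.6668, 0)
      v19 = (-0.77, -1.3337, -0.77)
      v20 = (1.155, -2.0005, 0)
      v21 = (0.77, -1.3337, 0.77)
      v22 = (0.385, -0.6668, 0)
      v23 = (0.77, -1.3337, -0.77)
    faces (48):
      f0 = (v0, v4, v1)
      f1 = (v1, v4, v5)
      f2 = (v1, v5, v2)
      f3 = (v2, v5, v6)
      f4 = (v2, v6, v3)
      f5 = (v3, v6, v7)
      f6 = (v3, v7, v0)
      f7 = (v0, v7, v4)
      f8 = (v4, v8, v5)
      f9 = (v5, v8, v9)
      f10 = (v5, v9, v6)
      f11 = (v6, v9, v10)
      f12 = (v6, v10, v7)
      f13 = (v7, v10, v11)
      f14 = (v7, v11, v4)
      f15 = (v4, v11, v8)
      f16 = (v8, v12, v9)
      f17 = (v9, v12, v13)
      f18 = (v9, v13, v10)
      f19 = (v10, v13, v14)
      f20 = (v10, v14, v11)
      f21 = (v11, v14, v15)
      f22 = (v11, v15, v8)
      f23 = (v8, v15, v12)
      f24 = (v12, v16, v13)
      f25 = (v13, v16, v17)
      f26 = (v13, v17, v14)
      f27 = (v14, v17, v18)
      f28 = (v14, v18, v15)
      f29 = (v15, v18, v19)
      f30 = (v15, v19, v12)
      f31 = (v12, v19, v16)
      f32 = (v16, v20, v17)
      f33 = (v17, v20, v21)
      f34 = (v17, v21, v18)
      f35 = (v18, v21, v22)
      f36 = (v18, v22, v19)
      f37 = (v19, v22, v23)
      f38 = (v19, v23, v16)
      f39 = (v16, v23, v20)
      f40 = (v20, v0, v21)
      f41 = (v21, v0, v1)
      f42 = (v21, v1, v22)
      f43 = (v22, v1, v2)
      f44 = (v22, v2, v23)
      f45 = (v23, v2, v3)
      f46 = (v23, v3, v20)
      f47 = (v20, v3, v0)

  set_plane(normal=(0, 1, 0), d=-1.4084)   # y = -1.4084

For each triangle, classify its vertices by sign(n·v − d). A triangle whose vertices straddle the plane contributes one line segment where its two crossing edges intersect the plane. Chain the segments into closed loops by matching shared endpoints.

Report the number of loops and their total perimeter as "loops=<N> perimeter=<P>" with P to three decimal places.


loops=1 perimeter=7.120

Straddling triangles (10 of 48):
  (v12,v16,v13) [+-+] → (-1.49685, -1.4084, 0)–(-1.26895, -1.4084, 0.227902)  len=0.3223
  (v13,v16,v17) [+-+] → (-1.26895, -1.4084, 0.227902)–(-0.813131, -1.4084, 0.683739)  len=0.6446
  (v12,v19,v16) [++-] → (-0.813131, -1.4084, -0.683739)–(-1.49685, -1.4084, 0)  len=0.9669
  (v16,v20,v17) [--+] → (-0.554347, -1.4084, 0.683739)–(-0.813131, -1.4084, 0.683739)  len=0.2588
  (v17,v20,v21) [+-+] → (-0.554347, -1.4084, 0.683739)–(0.813131, -1.4084, 0.683739)  len=1.3675
  (v19,v23,v16) [++-] → (0.554347, -1.4084, -0.683739)–(-0.813131, -1.4084, -0.683739)  len=1.3675
  (v16,v23,v20) [-+-] → (0.554347, -1.4084, -0.683739)–(0.813131, -1.4084, -0.683739)  len=0.2588
  (v20,v0,v21) [-++] → (1.49685, -1.4084, 0)–(0.813131, -1.4084, 0.683739)  len=0.9669
  (v23,v3,v20) [++-] → (1.26895, -1.4084, -0.227902)–(0.813131, -1.4084, -0.683739)  len=0.6446
  (v20,v3,v0) [-++] → (1.26895, -1.4084, -0.227902)–(1.49685, -1.4084, 0)  len=0.3223

Chained into 1 loop(s):
  loop 1: 10 segments, perimeter = 7.1203
Total perimeter = 7.120
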